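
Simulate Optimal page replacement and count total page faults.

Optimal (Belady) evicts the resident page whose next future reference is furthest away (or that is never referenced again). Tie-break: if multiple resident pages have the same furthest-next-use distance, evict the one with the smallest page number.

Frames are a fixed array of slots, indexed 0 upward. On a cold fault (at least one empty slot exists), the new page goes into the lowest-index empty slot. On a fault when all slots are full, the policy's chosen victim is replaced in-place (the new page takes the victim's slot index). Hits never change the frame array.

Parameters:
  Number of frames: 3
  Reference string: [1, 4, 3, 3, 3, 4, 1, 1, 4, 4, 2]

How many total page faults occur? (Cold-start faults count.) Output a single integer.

Answer: 4

Derivation:
Step 0: ref 1 → FAULT, frames=[1,-,-]
Step 1: ref 4 → FAULT, frames=[1,4,-]
Step 2: ref 3 → FAULT, frames=[1,4,3]
Step 3: ref 3 → HIT, frames=[1,4,3]
Step 4: ref 3 → HIT, frames=[1,4,3]
Step 5: ref 4 → HIT, frames=[1,4,3]
Step 6: ref 1 → HIT, frames=[1,4,3]
Step 7: ref 1 → HIT, frames=[1,4,3]
Step 8: ref 4 → HIT, frames=[1,4,3]
Step 9: ref 4 → HIT, frames=[1,4,3]
Step 10: ref 2 → FAULT (evict 1), frames=[2,4,3]
Total faults: 4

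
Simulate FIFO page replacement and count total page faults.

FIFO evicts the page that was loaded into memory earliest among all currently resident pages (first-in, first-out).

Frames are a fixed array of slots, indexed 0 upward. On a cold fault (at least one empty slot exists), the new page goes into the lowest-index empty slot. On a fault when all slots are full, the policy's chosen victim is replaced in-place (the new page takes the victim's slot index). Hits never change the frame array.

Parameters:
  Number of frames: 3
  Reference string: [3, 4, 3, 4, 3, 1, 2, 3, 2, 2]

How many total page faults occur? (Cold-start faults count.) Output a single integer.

Step 0: ref 3 → FAULT, frames=[3,-,-]
Step 1: ref 4 → FAULT, frames=[3,4,-]
Step 2: ref 3 → HIT, frames=[3,4,-]
Step 3: ref 4 → HIT, frames=[3,4,-]
Step 4: ref 3 → HIT, frames=[3,4,-]
Step 5: ref 1 → FAULT, frames=[3,4,1]
Step 6: ref 2 → FAULT (evict 3), frames=[2,4,1]
Step 7: ref 3 → FAULT (evict 4), frames=[2,3,1]
Step 8: ref 2 → HIT, frames=[2,3,1]
Step 9: ref 2 → HIT, frames=[2,3,1]
Total faults: 5

Answer: 5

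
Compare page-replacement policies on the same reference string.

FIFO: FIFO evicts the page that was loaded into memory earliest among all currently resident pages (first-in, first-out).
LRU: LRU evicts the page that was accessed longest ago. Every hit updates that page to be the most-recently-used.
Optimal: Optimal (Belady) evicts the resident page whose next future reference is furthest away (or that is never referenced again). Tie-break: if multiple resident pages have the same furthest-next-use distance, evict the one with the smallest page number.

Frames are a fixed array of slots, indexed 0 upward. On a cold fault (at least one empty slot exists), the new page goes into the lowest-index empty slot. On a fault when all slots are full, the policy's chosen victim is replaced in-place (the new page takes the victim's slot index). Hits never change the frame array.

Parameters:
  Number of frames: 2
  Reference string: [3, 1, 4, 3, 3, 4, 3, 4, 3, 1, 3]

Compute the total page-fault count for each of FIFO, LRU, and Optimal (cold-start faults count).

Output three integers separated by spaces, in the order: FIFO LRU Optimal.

Answer: 5 5 4

Derivation:
--- FIFO ---
  step 0: ref 3 -> FAULT, frames=[3,-] (faults so far: 1)
  step 1: ref 1 -> FAULT, frames=[3,1] (faults so far: 2)
  step 2: ref 4 -> FAULT, evict 3, frames=[4,1] (faults so far: 3)
  step 3: ref 3 -> FAULT, evict 1, frames=[4,3] (faults so far: 4)
  step 4: ref 3 -> HIT, frames=[4,3] (faults so far: 4)
  step 5: ref 4 -> HIT, frames=[4,3] (faults so far: 4)
  step 6: ref 3 -> HIT, frames=[4,3] (faults so far: 4)
  step 7: ref 4 -> HIT, frames=[4,3] (faults so far: 4)
  step 8: ref 3 -> HIT, frames=[4,3] (faults so far: 4)
  step 9: ref 1 -> FAULT, evict 4, frames=[1,3] (faults so far: 5)
  step 10: ref 3 -> HIT, frames=[1,3] (faults so far: 5)
  FIFO total faults: 5
--- LRU ---
  step 0: ref 3 -> FAULT, frames=[3,-] (faults so far: 1)
  step 1: ref 1 -> FAULT, frames=[3,1] (faults so far: 2)
  step 2: ref 4 -> FAULT, evict 3, frames=[4,1] (faults so far: 3)
  step 3: ref 3 -> FAULT, evict 1, frames=[4,3] (faults so far: 4)
  step 4: ref 3 -> HIT, frames=[4,3] (faults so far: 4)
  step 5: ref 4 -> HIT, frames=[4,3] (faults so far: 4)
  step 6: ref 3 -> HIT, frames=[4,3] (faults so far: 4)
  step 7: ref 4 -> HIT, frames=[4,3] (faults so far: 4)
  step 8: ref 3 -> HIT, frames=[4,3] (faults so far: 4)
  step 9: ref 1 -> FAULT, evict 4, frames=[1,3] (faults so far: 5)
  step 10: ref 3 -> HIT, frames=[1,3] (faults so far: 5)
  LRU total faults: 5
--- Optimal ---
  step 0: ref 3 -> FAULT, frames=[3,-] (faults so far: 1)
  step 1: ref 1 -> FAULT, frames=[3,1] (faults so far: 2)
  step 2: ref 4 -> FAULT, evict 1, frames=[3,4] (faults so far: 3)
  step 3: ref 3 -> HIT, frames=[3,4] (faults so far: 3)
  step 4: ref 3 -> HIT, frames=[3,4] (faults so far: 3)
  step 5: ref 4 -> HIT, frames=[3,4] (faults so far: 3)
  step 6: ref 3 -> HIT, frames=[3,4] (faults so far: 3)
  step 7: ref 4 -> HIT, frames=[3,4] (faults so far: 3)
  step 8: ref 3 -> HIT, frames=[3,4] (faults so far: 3)
  step 9: ref 1 -> FAULT, evict 4, frames=[3,1] (faults so far: 4)
  step 10: ref 3 -> HIT, frames=[3,1] (faults so far: 4)
  Optimal total faults: 4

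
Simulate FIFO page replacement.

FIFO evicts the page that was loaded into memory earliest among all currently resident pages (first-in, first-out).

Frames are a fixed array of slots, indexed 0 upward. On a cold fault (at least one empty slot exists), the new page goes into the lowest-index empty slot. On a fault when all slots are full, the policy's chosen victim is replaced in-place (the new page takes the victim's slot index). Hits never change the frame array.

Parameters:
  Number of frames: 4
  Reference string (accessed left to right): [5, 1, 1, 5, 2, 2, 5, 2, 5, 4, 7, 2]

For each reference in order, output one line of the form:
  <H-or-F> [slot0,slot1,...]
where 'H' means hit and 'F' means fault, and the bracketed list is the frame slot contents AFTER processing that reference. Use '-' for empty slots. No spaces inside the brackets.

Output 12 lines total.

F [5,-,-,-]
F [5,1,-,-]
H [5,1,-,-]
H [5,1,-,-]
F [5,1,2,-]
H [5,1,2,-]
H [5,1,2,-]
H [5,1,2,-]
H [5,1,2,-]
F [5,1,2,4]
F [7,1,2,4]
H [7,1,2,4]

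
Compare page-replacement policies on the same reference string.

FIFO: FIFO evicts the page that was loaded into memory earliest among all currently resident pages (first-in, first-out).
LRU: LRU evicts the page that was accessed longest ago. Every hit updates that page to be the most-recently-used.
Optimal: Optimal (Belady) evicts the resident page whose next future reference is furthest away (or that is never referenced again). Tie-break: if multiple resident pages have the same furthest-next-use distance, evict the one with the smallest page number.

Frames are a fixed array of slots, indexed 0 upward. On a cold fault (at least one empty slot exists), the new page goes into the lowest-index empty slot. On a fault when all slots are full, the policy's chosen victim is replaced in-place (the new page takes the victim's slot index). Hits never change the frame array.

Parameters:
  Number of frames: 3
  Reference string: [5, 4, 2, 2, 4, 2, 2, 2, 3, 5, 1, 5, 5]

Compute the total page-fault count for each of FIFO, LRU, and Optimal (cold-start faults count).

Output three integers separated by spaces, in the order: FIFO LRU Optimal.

Answer: 6 6 5

Derivation:
--- FIFO ---
  step 0: ref 5 -> FAULT, frames=[5,-,-] (faults so far: 1)
  step 1: ref 4 -> FAULT, frames=[5,4,-] (faults so far: 2)
  step 2: ref 2 -> FAULT, frames=[5,4,2] (faults so far: 3)
  step 3: ref 2 -> HIT, frames=[5,4,2] (faults so far: 3)
  step 4: ref 4 -> HIT, frames=[5,4,2] (faults so far: 3)
  step 5: ref 2 -> HIT, frames=[5,4,2] (faults so far: 3)
  step 6: ref 2 -> HIT, frames=[5,4,2] (faults so far: 3)
  step 7: ref 2 -> HIT, frames=[5,4,2] (faults so far: 3)
  step 8: ref 3 -> FAULT, evict 5, frames=[3,4,2] (faults so far: 4)
  step 9: ref 5 -> FAULT, evict 4, frames=[3,5,2] (faults so far: 5)
  step 10: ref 1 -> FAULT, evict 2, frames=[3,5,1] (faults so far: 6)
  step 11: ref 5 -> HIT, frames=[3,5,1] (faults so far: 6)
  step 12: ref 5 -> HIT, frames=[3,5,1] (faults so far: 6)
  FIFO total faults: 6
--- LRU ---
  step 0: ref 5 -> FAULT, frames=[5,-,-] (faults so far: 1)
  step 1: ref 4 -> FAULT, frames=[5,4,-] (faults so far: 2)
  step 2: ref 2 -> FAULT, frames=[5,4,2] (faults so far: 3)
  step 3: ref 2 -> HIT, frames=[5,4,2] (faults so far: 3)
  step 4: ref 4 -> HIT, frames=[5,4,2] (faults so far: 3)
  step 5: ref 2 -> HIT, frames=[5,4,2] (faults so far: 3)
  step 6: ref 2 -> HIT, frames=[5,4,2] (faults so far: 3)
  step 7: ref 2 -> HIT, frames=[5,4,2] (faults so far: 3)
  step 8: ref 3 -> FAULT, evict 5, frames=[3,4,2] (faults so far: 4)
  step 9: ref 5 -> FAULT, evict 4, frames=[3,5,2] (faults so far: 5)
  step 10: ref 1 -> FAULT, evict 2, frames=[3,5,1] (faults so far: 6)
  step 11: ref 5 -> HIT, frames=[3,5,1] (faults so far: 6)
  step 12: ref 5 -> HIT, frames=[3,5,1] (faults so far: 6)
  LRU total faults: 6
--- Optimal ---
  step 0: ref 5 -> FAULT, frames=[5,-,-] (faults so far: 1)
  step 1: ref 4 -> FAULT, frames=[5,4,-] (faults so far: 2)
  step 2: ref 2 -> FAULT, frames=[5,4,2] (faults so far: 3)
  step 3: ref 2 -> HIT, frames=[5,4,2] (faults so far: 3)
  step 4: ref 4 -> HIT, frames=[5,4,2] (faults so far: 3)
  step 5: ref 2 -> HIT, frames=[5,4,2] (faults so far: 3)
  step 6: ref 2 -> HIT, frames=[5,4,2] (faults so far: 3)
  step 7: ref 2 -> HIT, frames=[5,4,2] (faults so far: 3)
  step 8: ref 3 -> FAULT, evict 2, frames=[5,4,3] (faults so far: 4)
  step 9: ref 5 -> HIT, frames=[5,4,3] (faults so far: 4)
  step 10: ref 1 -> FAULT, evict 3, frames=[5,4,1] (faults so far: 5)
  step 11: ref 5 -> HIT, frames=[5,4,1] (faults so far: 5)
  step 12: ref 5 -> HIT, frames=[5,4,1] (faults so far: 5)
  Optimal total faults: 5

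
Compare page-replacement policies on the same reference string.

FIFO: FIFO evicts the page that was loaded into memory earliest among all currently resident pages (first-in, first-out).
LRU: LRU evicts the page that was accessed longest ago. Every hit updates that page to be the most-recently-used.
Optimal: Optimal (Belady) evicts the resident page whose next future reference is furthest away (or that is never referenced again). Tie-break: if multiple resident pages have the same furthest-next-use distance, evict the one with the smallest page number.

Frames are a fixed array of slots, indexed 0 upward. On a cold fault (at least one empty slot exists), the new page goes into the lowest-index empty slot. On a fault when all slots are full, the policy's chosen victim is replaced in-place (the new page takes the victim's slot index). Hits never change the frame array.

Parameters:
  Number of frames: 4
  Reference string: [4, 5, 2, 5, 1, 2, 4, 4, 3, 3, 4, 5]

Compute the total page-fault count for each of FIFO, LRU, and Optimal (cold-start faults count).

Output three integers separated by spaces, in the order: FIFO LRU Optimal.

Answer: 7 6 5

Derivation:
--- FIFO ---
  step 0: ref 4 -> FAULT, frames=[4,-,-,-] (faults so far: 1)
  step 1: ref 5 -> FAULT, frames=[4,5,-,-] (faults so far: 2)
  step 2: ref 2 -> FAULT, frames=[4,5,2,-] (faults so far: 3)
  step 3: ref 5 -> HIT, frames=[4,5,2,-] (faults so far: 3)
  step 4: ref 1 -> FAULT, frames=[4,5,2,1] (faults so far: 4)
  step 5: ref 2 -> HIT, frames=[4,5,2,1] (faults so far: 4)
  step 6: ref 4 -> HIT, frames=[4,5,2,1] (faults so far: 4)
  step 7: ref 4 -> HIT, frames=[4,5,2,1] (faults so far: 4)
  step 8: ref 3 -> FAULT, evict 4, frames=[3,5,2,1] (faults so far: 5)
  step 9: ref 3 -> HIT, frames=[3,5,2,1] (faults so far: 5)
  step 10: ref 4 -> FAULT, evict 5, frames=[3,4,2,1] (faults so far: 6)
  step 11: ref 5 -> FAULT, evict 2, frames=[3,4,5,1] (faults so far: 7)
  FIFO total faults: 7
--- LRU ---
  step 0: ref 4 -> FAULT, frames=[4,-,-,-] (faults so far: 1)
  step 1: ref 5 -> FAULT, frames=[4,5,-,-] (faults so far: 2)
  step 2: ref 2 -> FAULT, frames=[4,5,2,-] (faults so far: 3)
  step 3: ref 5 -> HIT, frames=[4,5,2,-] (faults so far: 3)
  step 4: ref 1 -> FAULT, frames=[4,5,2,1] (faults so far: 4)
  step 5: ref 2 -> HIT, frames=[4,5,2,1] (faults so far: 4)
  step 6: ref 4 -> HIT, frames=[4,5,2,1] (faults so far: 4)
  step 7: ref 4 -> HIT, frames=[4,5,2,1] (faults so far: 4)
  step 8: ref 3 -> FAULT, evict 5, frames=[4,3,2,1] (faults so far: 5)
  step 9: ref 3 -> HIT, frames=[4,3,2,1] (faults so far: 5)
  step 10: ref 4 -> HIT, frames=[4,3,2,1] (faults so far: 5)
  step 11: ref 5 -> FAULT, evict 1, frames=[4,3,2,5] (faults so far: 6)
  LRU total faults: 6
--- Optimal ---
  step 0: ref 4 -> FAULT, frames=[4,-,-,-] (faults so far: 1)
  step 1: ref 5 -> FAULT, frames=[4,5,-,-] (faults so far: 2)
  step 2: ref 2 -> FAULT, frames=[4,5,2,-] (faults so far: 3)
  step 3: ref 5 -> HIT, frames=[4,5,2,-] (faults so far: 3)
  step 4: ref 1 -> FAULT, frames=[4,5,2,1] (faults so far: 4)
  step 5: ref 2 -> HIT, frames=[4,5,2,1] (faults so far: 4)
  step 6: ref 4 -> HIT, frames=[4,5,2,1] (faults so far: 4)
  step 7: ref 4 -> HIT, frames=[4,5,2,1] (faults so far: 4)
  step 8: ref 3 -> FAULT, evict 1, frames=[4,5,2,3] (faults so far: 5)
  step 9: ref 3 -> HIT, frames=[4,5,2,3] (faults so far: 5)
  step 10: ref 4 -> HIT, frames=[4,5,2,3] (faults so far: 5)
  step 11: ref 5 -> HIT, frames=[4,5,2,3] (faults so far: 5)
  Optimal total faults: 5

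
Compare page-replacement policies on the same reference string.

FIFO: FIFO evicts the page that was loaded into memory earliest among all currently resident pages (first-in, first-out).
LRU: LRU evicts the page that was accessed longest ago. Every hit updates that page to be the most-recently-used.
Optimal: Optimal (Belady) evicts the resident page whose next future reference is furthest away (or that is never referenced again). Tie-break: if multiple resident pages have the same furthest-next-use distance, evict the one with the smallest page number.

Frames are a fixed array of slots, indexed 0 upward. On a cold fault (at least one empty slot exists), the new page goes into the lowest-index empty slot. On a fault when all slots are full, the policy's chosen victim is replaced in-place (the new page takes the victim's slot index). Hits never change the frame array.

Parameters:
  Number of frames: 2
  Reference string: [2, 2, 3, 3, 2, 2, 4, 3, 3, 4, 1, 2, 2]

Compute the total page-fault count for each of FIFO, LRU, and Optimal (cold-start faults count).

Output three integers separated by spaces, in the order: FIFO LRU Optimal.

--- FIFO ---
  step 0: ref 2 -> FAULT, frames=[2,-] (faults so far: 1)
  step 1: ref 2 -> HIT, frames=[2,-] (faults so far: 1)
  step 2: ref 3 -> FAULT, frames=[2,3] (faults so far: 2)
  step 3: ref 3 -> HIT, frames=[2,3] (faults so far: 2)
  step 4: ref 2 -> HIT, frames=[2,3] (faults so far: 2)
  step 5: ref 2 -> HIT, frames=[2,3] (faults so far: 2)
  step 6: ref 4 -> FAULT, evict 2, frames=[4,3] (faults so far: 3)
  step 7: ref 3 -> HIT, frames=[4,3] (faults so far: 3)
  step 8: ref 3 -> HIT, frames=[4,3] (faults so far: 3)
  step 9: ref 4 -> HIT, frames=[4,3] (faults so far: 3)
  step 10: ref 1 -> FAULT, evict 3, frames=[4,1] (faults so far: 4)
  step 11: ref 2 -> FAULT, evict 4, frames=[2,1] (faults so far: 5)
  step 12: ref 2 -> HIT, frames=[2,1] (faults so far: 5)
  FIFO total faults: 5
--- LRU ---
  step 0: ref 2 -> FAULT, frames=[2,-] (faults so far: 1)
  step 1: ref 2 -> HIT, frames=[2,-] (faults so far: 1)
  step 2: ref 3 -> FAULT, frames=[2,3] (faults so far: 2)
  step 3: ref 3 -> HIT, frames=[2,3] (faults so far: 2)
  step 4: ref 2 -> HIT, frames=[2,3] (faults so far: 2)
  step 5: ref 2 -> HIT, frames=[2,3] (faults so far: 2)
  step 6: ref 4 -> FAULT, evict 3, frames=[2,4] (faults so far: 3)
  step 7: ref 3 -> FAULT, evict 2, frames=[3,4] (faults so far: 4)
  step 8: ref 3 -> HIT, frames=[3,4] (faults so far: 4)
  step 9: ref 4 -> HIT, frames=[3,4] (faults so far: 4)
  step 10: ref 1 -> FAULT, evict 3, frames=[1,4] (faults so far: 5)
  step 11: ref 2 -> FAULT, evict 4, frames=[1,2] (faults so far: 6)
  step 12: ref 2 -> HIT, frames=[1,2] (faults so far: 6)
  LRU total faults: 6
--- Optimal ---
  step 0: ref 2 -> FAULT, frames=[2,-] (faults so far: 1)
  step 1: ref 2 -> HIT, frames=[2,-] (faults so far: 1)
  step 2: ref 3 -> FAULT, frames=[2,3] (faults so far: 2)
  step 3: ref 3 -> HIT, frames=[2,3] (faults so far: 2)
  step 4: ref 2 -> HIT, frames=[2,3] (faults so far: 2)
  step 5: ref 2 -> HIT, frames=[2,3] (faults so far: 2)
  step 6: ref 4 -> FAULT, evict 2, frames=[4,3] (faults so far: 3)
  step 7: ref 3 -> HIT, frames=[4,3] (faults so far: 3)
  step 8: ref 3 -> HIT, frames=[4,3] (faults so far: 3)
  step 9: ref 4 -> HIT, frames=[4,3] (faults so far: 3)
  step 10: ref 1 -> FAULT, evict 3, frames=[4,1] (faults so far: 4)
  step 11: ref 2 -> FAULT, evict 1, frames=[4,2] (faults so far: 5)
  step 12: ref 2 -> HIT, frames=[4,2] (faults so far: 5)
  Optimal total faults: 5

Answer: 5 6 5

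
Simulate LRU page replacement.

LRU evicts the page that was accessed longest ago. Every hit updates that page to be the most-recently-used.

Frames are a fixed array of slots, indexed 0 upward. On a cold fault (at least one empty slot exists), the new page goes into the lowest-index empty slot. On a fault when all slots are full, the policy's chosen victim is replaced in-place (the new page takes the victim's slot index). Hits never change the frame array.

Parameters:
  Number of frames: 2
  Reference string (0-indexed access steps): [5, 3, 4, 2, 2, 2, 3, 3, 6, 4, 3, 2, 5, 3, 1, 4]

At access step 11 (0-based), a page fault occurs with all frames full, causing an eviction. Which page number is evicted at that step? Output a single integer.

Step 0: ref 5 -> FAULT, frames=[5,-]
Step 1: ref 3 -> FAULT, frames=[5,3]
Step 2: ref 4 -> FAULT, evict 5, frames=[4,3]
Step 3: ref 2 -> FAULT, evict 3, frames=[4,2]
Step 4: ref 2 -> HIT, frames=[4,2]
Step 5: ref 2 -> HIT, frames=[4,2]
Step 6: ref 3 -> FAULT, evict 4, frames=[3,2]
Step 7: ref 3 -> HIT, frames=[3,2]
Step 8: ref 6 -> FAULT, evict 2, frames=[3,6]
Step 9: ref 4 -> FAULT, evict 3, frames=[4,6]
Step 10: ref 3 -> FAULT, evict 6, frames=[4,3]
Step 11: ref 2 -> FAULT, evict 4, frames=[2,3]
At step 11: evicted page 4

Answer: 4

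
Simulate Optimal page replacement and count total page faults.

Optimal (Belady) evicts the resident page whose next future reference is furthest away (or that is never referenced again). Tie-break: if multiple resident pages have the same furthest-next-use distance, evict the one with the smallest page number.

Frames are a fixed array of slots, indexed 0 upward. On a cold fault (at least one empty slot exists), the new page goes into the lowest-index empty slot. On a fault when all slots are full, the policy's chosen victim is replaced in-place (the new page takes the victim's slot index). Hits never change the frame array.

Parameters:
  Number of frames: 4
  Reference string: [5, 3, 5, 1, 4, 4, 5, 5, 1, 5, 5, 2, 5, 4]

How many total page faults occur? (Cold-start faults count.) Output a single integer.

Answer: 5

Derivation:
Step 0: ref 5 → FAULT, frames=[5,-,-,-]
Step 1: ref 3 → FAULT, frames=[5,3,-,-]
Step 2: ref 5 → HIT, frames=[5,3,-,-]
Step 3: ref 1 → FAULT, frames=[5,3,1,-]
Step 4: ref 4 → FAULT, frames=[5,3,1,4]
Step 5: ref 4 → HIT, frames=[5,3,1,4]
Step 6: ref 5 → HIT, frames=[5,3,1,4]
Step 7: ref 5 → HIT, frames=[5,3,1,4]
Step 8: ref 1 → HIT, frames=[5,3,1,4]
Step 9: ref 5 → HIT, frames=[5,3,1,4]
Step 10: ref 5 → HIT, frames=[5,3,1,4]
Step 11: ref 2 → FAULT (evict 1), frames=[5,3,2,4]
Step 12: ref 5 → HIT, frames=[5,3,2,4]
Step 13: ref 4 → HIT, frames=[5,3,2,4]
Total faults: 5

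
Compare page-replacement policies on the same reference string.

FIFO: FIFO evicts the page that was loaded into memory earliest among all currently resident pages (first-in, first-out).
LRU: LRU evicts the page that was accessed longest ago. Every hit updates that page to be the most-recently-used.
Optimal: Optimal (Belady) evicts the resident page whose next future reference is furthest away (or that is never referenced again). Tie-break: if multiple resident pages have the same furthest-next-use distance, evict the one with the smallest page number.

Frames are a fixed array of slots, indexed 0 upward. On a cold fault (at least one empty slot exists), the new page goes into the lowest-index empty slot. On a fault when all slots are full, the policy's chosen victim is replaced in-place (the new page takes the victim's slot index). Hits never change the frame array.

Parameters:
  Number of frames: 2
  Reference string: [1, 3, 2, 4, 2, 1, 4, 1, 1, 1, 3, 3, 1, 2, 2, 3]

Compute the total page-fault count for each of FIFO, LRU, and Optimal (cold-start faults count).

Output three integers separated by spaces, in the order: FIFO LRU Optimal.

Answer: 7 9 7

Derivation:
--- FIFO ---
  step 0: ref 1 -> FAULT, frames=[1,-] (faults so far: 1)
  step 1: ref 3 -> FAULT, frames=[1,3] (faults so far: 2)
  step 2: ref 2 -> FAULT, evict 1, frames=[2,3] (faults so far: 3)
  step 3: ref 4 -> FAULT, evict 3, frames=[2,4] (faults so far: 4)
  step 4: ref 2 -> HIT, frames=[2,4] (faults so far: 4)
  step 5: ref 1 -> FAULT, evict 2, frames=[1,4] (faults so far: 5)
  step 6: ref 4 -> HIT, frames=[1,4] (faults so far: 5)
  step 7: ref 1 -> HIT, frames=[1,4] (faults so far: 5)
  step 8: ref 1 -> HIT, frames=[1,4] (faults so far: 5)
  step 9: ref 1 -> HIT, frames=[1,4] (faults so far: 5)
  step 10: ref 3 -> FAULT, evict 4, frames=[1,3] (faults so far: 6)
  step 11: ref 3 -> HIT, frames=[1,3] (faults so far: 6)
  step 12: ref 1 -> HIT, frames=[1,3] (faults so far: 6)
  step 13: ref 2 -> FAULT, evict 1, frames=[2,3] (faults so far: 7)
  step 14: ref 2 -> HIT, frames=[2,3] (faults so far: 7)
  step 15: ref 3 -> HIT, frames=[2,3] (faults so far: 7)
  FIFO total faults: 7
--- LRU ---
  step 0: ref 1 -> FAULT, frames=[1,-] (faults so far: 1)
  step 1: ref 3 -> FAULT, frames=[1,3] (faults so far: 2)
  step 2: ref 2 -> FAULT, evict 1, frames=[2,3] (faults so far: 3)
  step 3: ref 4 -> FAULT, evict 3, frames=[2,4] (faults so far: 4)
  step 4: ref 2 -> HIT, frames=[2,4] (faults so far: 4)
  step 5: ref 1 -> FAULT, evict 4, frames=[2,1] (faults so far: 5)
  step 6: ref 4 -> FAULT, evict 2, frames=[4,1] (faults so far: 6)
  step 7: ref 1 -> HIT, frames=[4,1] (faults so far: 6)
  step 8: ref 1 -> HIT, frames=[4,1] (faults so far: 6)
  step 9: ref 1 -> HIT, frames=[4,1] (faults so far: 6)
  step 10: ref 3 -> FAULT, evict 4, frames=[3,1] (faults so far: 7)
  step 11: ref 3 -> HIT, frames=[3,1] (faults so far: 7)
  step 12: ref 1 -> HIT, frames=[3,1] (faults so far: 7)
  step 13: ref 2 -> FAULT, evict 3, frames=[2,1] (faults so far: 8)
  step 14: ref 2 -> HIT, frames=[2,1] (faults so far: 8)
  step 15: ref 3 -> FAULT, evict 1, frames=[2,3] (faults so far: 9)
  LRU total faults: 9
--- Optimal ---
  step 0: ref 1 -> FAULT, frames=[1,-] (faults so far: 1)
  step 1: ref 3 -> FAULT, frames=[1,3] (faults so far: 2)
  step 2: ref 2 -> FAULT, evict 3, frames=[1,2] (faults so far: 3)
  step 3: ref 4 -> FAULT, evict 1, frames=[4,2] (faults so far: 4)
  step 4: ref 2 -> HIT, frames=[4,2] (faults so far: 4)
  step 5: ref 1 -> FAULT, evict 2, frames=[4,1] (faults so far: 5)
  step 6: ref 4 -> HIT, frames=[4,1] (faults so far: 5)
  step 7: ref 1 -> HIT, frames=[4,1] (faults so far: 5)
  step 8: ref 1 -> HIT, frames=[4,1] (faults so far: 5)
  step 9: ref 1 -> HIT, frames=[4,1] (faults so far: 5)
  step 10: ref 3 -> FAULT, evict 4, frames=[3,1] (faults so far: 6)
  step 11: ref 3 -> HIT, frames=[3,1] (faults so far: 6)
  step 12: ref 1 -> HIT, frames=[3,1] (faults so far: 6)
  step 13: ref 2 -> FAULT, evict 1, frames=[3,2] (faults so far: 7)
  step 14: ref 2 -> HIT, frames=[3,2] (faults so far: 7)
  step 15: ref 3 -> HIT, frames=[3,2] (faults so far: 7)
  Optimal total faults: 7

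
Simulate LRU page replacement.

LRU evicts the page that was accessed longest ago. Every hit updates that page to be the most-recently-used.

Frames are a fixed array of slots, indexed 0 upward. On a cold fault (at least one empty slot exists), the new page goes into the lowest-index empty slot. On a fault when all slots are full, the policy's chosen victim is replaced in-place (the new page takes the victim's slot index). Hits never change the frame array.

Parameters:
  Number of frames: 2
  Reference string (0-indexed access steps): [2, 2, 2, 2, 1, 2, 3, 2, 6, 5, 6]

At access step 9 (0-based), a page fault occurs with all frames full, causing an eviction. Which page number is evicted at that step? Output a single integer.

Step 0: ref 2 -> FAULT, frames=[2,-]
Step 1: ref 2 -> HIT, frames=[2,-]
Step 2: ref 2 -> HIT, frames=[2,-]
Step 3: ref 2 -> HIT, frames=[2,-]
Step 4: ref 1 -> FAULT, frames=[2,1]
Step 5: ref 2 -> HIT, frames=[2,1]
Step 6: ref 3 -> FAULT, evict 1, frames=[2,3]
Step 7: ref 2 -> HIT, frames=[2,3]
Step 8: ref 6 -> FAULT, evict 3, frames=[2,6]
Step 9: ref 5 -> FAULT, evict 2, frames=[5,6]
At step 9: evicted page 2

Answer: 2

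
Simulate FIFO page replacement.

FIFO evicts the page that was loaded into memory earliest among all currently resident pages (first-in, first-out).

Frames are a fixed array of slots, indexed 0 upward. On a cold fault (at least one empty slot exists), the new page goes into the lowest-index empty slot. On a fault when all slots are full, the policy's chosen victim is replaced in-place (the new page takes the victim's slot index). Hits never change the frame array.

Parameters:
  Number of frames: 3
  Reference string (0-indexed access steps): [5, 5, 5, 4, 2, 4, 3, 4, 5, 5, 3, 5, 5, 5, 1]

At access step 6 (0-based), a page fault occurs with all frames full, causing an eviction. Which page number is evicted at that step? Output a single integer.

Step 0: ref 5 -> FAULT, frames=[5,-,-]
Step 1: ref 5 -> HIT, frames=[5,-,-]
Step 2: ref 5 -> HIT, frames=[5,-,-]
Step 3: ref 4 -> FAULT, frames=[5,4,-]
Step 4: ref 2 -> FAULT, frames=[5,4,2]
Step 5: ref 4 -> HIT, frames=[5,4,2]
Step 6: ref 3 -> FAULT, evict 5, frames=[3,4,2]
At step 6: evicted page 5

Answer: 5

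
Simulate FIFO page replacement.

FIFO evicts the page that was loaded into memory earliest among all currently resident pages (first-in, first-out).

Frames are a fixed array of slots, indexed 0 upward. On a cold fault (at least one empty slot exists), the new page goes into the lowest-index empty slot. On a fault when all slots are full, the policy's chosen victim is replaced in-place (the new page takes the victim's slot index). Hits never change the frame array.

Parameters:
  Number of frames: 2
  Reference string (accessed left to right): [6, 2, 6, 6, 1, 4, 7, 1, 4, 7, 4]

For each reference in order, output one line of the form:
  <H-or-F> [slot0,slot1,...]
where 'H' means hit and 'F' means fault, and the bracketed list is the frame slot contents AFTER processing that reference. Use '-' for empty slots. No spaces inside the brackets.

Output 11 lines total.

F [6,-]
F [6,2]
H [6,2]
H [6,2]
F [1,2]
F [1,4]
F [7,4]
F [7,1]
F [4,1]
F [4,7]
H [4,7]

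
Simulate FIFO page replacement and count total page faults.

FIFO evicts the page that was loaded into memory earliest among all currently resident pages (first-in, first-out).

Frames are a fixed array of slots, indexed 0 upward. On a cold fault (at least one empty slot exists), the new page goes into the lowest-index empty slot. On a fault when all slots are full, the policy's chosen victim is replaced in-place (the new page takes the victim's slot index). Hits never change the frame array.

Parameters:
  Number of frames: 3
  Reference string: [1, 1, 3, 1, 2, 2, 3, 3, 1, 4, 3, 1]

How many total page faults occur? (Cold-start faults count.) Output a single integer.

Step 0: ref 1 → FAULT, frames=[1,-,-]
Step 1: ref 1 → HIT, frames=[1,-,-]
Step 2: ref 3 → FAULT, frames=[1,3,-]
Step 3: ref 1 → HIT, frames=[1,3,-]
Step 4: ref 2 → FAULT, frames=[1,3,2]
Step 5: ref 2 → HIT, frames=[1,3,2]
Step 6: ref 3 → HIT, frames=[1,3,2]
Step 7: ref 3 → HIT, frames=[1,3,2]
Step 8: ref 1 → HIT, frames=[1,3,2]
Step 9: ref 4 → FAULT (evict 1), frames=[4,3,2]
Step 10: ref 3 → HIT, frames=[4,3,2]
Step 11: ref 1 → FAULT (evict 3), frames=[4,1,2]
Total faults: 5

Answer: 5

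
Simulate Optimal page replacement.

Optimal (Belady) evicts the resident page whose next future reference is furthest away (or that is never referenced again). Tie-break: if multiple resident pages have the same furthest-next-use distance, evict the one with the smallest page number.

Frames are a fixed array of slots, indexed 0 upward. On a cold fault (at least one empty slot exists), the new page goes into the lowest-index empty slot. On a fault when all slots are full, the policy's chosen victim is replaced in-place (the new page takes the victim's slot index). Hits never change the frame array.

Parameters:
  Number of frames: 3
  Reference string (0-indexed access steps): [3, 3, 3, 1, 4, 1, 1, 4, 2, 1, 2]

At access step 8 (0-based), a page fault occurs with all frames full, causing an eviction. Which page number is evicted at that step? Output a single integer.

Step 0: ref 3 -> FAULT, frames=[3,-,-]
Step 1: ref 3 -> HIT, frames=[3,-,-]
Step 2: ref 3 -> HIT, frames=[3,-,-]
Step 3: ref 1 -> FAULT, frames=[3,1,-]
Step 4: ref 4 -> FAULT, frames=[3,1,4]
Step 5: ref 1 -> HIT, frames=[3,1,4]
Step 6: ref 1 -> HIT, frames=[3,1,4]
Step 7: ref 4 -> HIT, frames=[3,1,4]
Step 8: ref 2 -> FAULT, evict 3, frames=[2,1,4]
At step 8: evicted page 3

Answer: 3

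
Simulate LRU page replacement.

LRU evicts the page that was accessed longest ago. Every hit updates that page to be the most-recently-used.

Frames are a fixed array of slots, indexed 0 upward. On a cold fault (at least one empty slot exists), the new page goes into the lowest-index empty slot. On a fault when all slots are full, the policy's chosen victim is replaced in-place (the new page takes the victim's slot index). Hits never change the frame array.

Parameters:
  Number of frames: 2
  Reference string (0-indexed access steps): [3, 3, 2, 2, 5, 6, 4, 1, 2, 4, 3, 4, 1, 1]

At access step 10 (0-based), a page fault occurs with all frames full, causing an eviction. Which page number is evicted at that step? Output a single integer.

Answer: 2

Derivation:
Step 0: ref 3 -> FAULT, frames=[3,-]
Step 1: ref 3 -> HIT, frames=[3,-]
Step 2: ref 2 -> FAULT, frames=[3,2]
Step 3: ref 2 -> HIT, frames=[3,2]
Step 4: ref 5 -> FAULT, evict 3, frames=[5,2]
Step 5: ref 6 -> FAULT, evict 2, frames=[5,6]
Step 6: ref 4 -> FAULT, evict 5, frames=[4,6]
Step 7: ref 1 -> FAULT, evict 6, frames=[4,1]
Step 8: ref 2 -> FAULT, evict 4, frames=[2,1]
Step 9: ref 4 -> FAULT, evict 1, frames=[2,4]
Step 10: ref 3 -> FAULT, evict 2, frames=[3,4]
At step 10: evicted page 2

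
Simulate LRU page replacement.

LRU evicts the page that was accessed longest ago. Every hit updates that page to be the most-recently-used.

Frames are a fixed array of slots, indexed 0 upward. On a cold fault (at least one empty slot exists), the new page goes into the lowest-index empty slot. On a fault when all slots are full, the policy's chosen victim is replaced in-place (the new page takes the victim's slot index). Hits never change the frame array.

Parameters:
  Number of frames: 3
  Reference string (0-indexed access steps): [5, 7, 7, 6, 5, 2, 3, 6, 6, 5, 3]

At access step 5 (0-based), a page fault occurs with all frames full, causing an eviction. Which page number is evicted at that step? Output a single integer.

Step 0: ref 5 -> FAULT, frames=[5,-,-]
Step 1: ref 7 -> FAULT, frames=[5,7,-]
Step 2: ref 7 -> HIT, frames=[5,7,-]
Step 3: ref 6 -> FAULT, frames=[5,7,6]
Step 4: ref 5 -> HIT, frames=[5,7,6]
Step 5: ref 2 -> FAULT, evict 7, frames=[5,2,6]
At step 5: evicted page 7

Answer: 7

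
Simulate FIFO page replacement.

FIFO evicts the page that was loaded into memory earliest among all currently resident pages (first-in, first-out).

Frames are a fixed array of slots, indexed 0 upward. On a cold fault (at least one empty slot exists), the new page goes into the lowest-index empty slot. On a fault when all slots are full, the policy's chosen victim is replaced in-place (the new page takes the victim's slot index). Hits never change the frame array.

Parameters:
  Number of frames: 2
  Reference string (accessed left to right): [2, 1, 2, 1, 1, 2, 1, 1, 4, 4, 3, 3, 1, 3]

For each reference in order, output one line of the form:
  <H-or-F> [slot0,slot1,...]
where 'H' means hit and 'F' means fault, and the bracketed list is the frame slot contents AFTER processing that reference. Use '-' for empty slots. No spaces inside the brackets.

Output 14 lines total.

F [2,-]
F [2,1]
H [2,1]
H [2,1]
H [2,1]
H [2,1]
H [2,1]
H [2,1]
F [4,1]
H [4,1]
F [4,3]
H [4,3]
F [1,3]
H [1,3]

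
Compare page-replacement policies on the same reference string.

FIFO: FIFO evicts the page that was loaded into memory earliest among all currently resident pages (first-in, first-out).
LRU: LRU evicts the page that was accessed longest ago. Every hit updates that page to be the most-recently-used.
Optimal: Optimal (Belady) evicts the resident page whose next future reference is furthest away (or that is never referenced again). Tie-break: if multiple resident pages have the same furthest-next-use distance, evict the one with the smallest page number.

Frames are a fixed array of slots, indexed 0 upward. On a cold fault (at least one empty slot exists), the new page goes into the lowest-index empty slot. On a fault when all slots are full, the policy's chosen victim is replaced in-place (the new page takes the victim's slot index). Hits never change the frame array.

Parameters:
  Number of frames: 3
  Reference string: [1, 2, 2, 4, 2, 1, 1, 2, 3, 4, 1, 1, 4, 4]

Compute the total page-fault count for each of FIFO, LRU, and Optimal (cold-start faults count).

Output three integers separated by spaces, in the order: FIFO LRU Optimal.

Answer: 5 6 4

Derivation:
--- FIFO ---
  step 0: ref 1 -> FAULT, frames=[1,-,-] (faults so far: 1)
  step 1: ref 2 -> FAULT, frames=[1,2,-] (faults so far: 2)
  step 2: ref 2 -> HIT, frames=[1,2,-] (faults so far: 2)
  step 3: ref 4 -> FAULT, frames=[1,2,4] (faults so far: 3)
  step 4: ref 2 -> HIT, frames=[1,2,4] (faults so far: 3)
  step 5: ref 1 -> HIT, frames=[1,2,4] (faults so far: 3)
  step 6: ref 1 -> HIT, frames=[1,2,4] (faults so far: 3)
  step 7: ref 2 -> HIT, frames=[1,2,4] (faults so far: 3)
  step 8: ref 3 -> FAULT, evict 1, frames=[3,2,4] (faults so far: 4)
  step 9: ref 4 -> HIT, frames=[3,2,4] (faults so far: 4)
  step 10: ref 1 -> FAULT, evict 2, frames=[3,1,4] (faults so far: 5)
  step 11: ref 1 -> HIT, frames=[3,1,4] (faults so far: 5)
  step 12: ref 4 -> HIT, frames=[3,1,4] (faults so far: 5)
  step 13: ref 4 -> HIT, frames=[3,1,4] (faults so far: 5)
  FIFO total faults: 5
--- LRU ---
  step 0: ref 1 -> FAULT, frames=[1,-,-] (faults so far: 1)
  step 1: ref 2 -> FAULT, frames=[1,2,-] (faults so far: 2)
  step 2: ref 2 -> HIT, frames=[1,2,-] (faults so far: 2)
  step 3: ref 4 -> FAULT, frames=[1,2,4] (faults so far: 3)
  step 4: ref 2 -> HIT, frames=[1,2,4] (faults so far: 3)
  step 5: ref 1 -> HIT, frames=[1,2,4] (faults so far: 3)
  step 6: ref 1 -> HIT, frames=[1,2,4] (faults so far: 3)
  step 7: ref 2 -> HIT, frames=[1,2,4] (faults so far: 3)
  step 8: ref 3 -> FAULT, evict 4, frames=[1,2,3] (faults so far: 4)
  step 9: ref 4 -> FAULT, evict 1, frames=[4,2,3] (faults so far: 5)
  step 10: ref 1 -> FAULT, evict 2, frames=[4,1,3] (faults so far: 6)
  step 11: ref 1 -> HIT, frames=[4,1,3] (faults so far: 6)
  step 12: ref 4 -> HIT, frames=[4,1,3] (faults so far: 6)
  step 13: ref 4 -> HIT, frames=[4,1,3] (faults so far: 6)
  LRU total faults: 6
--- Optimal ---
  step 0: ref 1 -> FAULT, frames=[1,-,-] (faults so far: 1)
  step 1: ref 2 -> FAULT, frames=[1,2,-] (faults so far: 2)
  step 2: ref 2 -> HIT, frames=[1,2,-] (faults so far: 2)
  step 3: ref 4 -> FAULT, frames=[1,2,4] (faults so far: 3)
  step 4: ref 2 -> HIT, frames=[1,2,4] (faults so far: 3)
  step 5: ref 1 -> HIT, frames=[1,2,4] (faults so far: 3)
  step 6: ref 1 -> HIT, frames=[1,2,4] (faults so far: 3)
  step 7: ref 2 -> HIT, frames=[1,2,4] (faults so far: 3)
  step 8: ref 3 -> FAULT, evict 2, frames=[1,3,4] (faults so far: 4)
  step 9: ref 4 -> HIT, frames=[1,3,4] (faults so far: 4)
  step 10: ref 1 -> HIT, frames=[1,3,4] (faults so far: 4)
  step 11: ref 1 -> HIT, frames=[1,3,4] (faults so far: 4)
  step 12: ref 4 -> HIT, frames=[1,3,4] (faults so far: 4)
  step 13: ref 4 -> HIT, frames=[1,3,4] (faults so far: 4)
  Optimal total faults: 4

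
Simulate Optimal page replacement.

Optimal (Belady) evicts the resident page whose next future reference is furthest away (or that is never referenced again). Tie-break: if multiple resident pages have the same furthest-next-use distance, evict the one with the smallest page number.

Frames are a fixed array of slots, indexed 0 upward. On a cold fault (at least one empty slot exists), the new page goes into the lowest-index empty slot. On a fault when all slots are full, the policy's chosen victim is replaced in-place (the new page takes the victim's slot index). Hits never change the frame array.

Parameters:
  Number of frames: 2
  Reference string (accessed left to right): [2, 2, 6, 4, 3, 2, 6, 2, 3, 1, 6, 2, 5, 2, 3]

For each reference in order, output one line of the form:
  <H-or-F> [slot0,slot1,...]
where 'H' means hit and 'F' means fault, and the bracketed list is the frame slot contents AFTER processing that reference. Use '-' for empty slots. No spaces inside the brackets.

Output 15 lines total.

F [2,-]
H [2,-]
F [2,6]
F [2,4]
F [2,3]
H [2,3]
F [2,6]
H [2,6]
F [3,6]
F [1,6]
H [1,6]
F [2,6]
F [2,5]
H [2,5]
F [3,5]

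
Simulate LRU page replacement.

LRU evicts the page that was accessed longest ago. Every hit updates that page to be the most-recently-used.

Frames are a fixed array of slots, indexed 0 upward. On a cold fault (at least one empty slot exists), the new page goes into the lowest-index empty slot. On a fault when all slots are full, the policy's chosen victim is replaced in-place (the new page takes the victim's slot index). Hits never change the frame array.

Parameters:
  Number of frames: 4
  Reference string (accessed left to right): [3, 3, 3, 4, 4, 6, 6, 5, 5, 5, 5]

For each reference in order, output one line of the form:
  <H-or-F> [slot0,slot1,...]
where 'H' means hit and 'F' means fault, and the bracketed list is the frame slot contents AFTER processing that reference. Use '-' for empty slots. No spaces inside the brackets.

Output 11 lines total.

F [3,-,-,-]
H [3,-,-,-]
H [3,-,-,-]
F [3,4,-,-]
H [3,4,-,-]
F [3,4,6,-]
H [3,4,6,-]
F [3,4,6,5]
H [3,4,6,5]
H [3,4,6,5]
H [3,4,6,5]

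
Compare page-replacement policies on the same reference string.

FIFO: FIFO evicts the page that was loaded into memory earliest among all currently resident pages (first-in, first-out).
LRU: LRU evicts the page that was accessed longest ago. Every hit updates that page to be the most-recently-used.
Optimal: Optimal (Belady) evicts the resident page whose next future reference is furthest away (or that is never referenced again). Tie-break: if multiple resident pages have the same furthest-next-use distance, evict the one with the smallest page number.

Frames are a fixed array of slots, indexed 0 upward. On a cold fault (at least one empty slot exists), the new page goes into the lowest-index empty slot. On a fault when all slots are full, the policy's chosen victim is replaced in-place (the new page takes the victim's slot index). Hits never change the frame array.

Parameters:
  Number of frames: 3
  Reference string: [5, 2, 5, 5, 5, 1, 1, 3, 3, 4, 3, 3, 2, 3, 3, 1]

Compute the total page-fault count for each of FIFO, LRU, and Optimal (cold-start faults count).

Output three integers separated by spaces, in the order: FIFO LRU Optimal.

Answer: 7 7 6

Derivation:
--- FIFO ---
  step 0: ref 5 -> FAULT, frames=[5,-,-] (faults so far: 1)
  step 1: ref 2 -> FAULT, frames=[5,2,-] (faults so far: 2)
  step 2: ref 5 -> HIT, frames=[5,2,-] (faults so far: 2)
  step 3: ref 5 -> HIT, frames=[5,2,-] (faults so far: 2)
  step 4: ref 5 -> HIT, frames=[5,2,-] (faults so far: 2)
  step 5: ref 1 -> FAULT, frames=[5,2,1] (faults so far: 3)
  step 6: ref 1 -> HIT, frames=[5,2,1] (faults so far: 3)
  step 7: ref 3 -> FAULT, evict 5, frames=[3,2,1] (faults so far: 4)
  step 8: ref 3 -> HIT, frames=[3,2,1] (faults so far: 4)
  step 9: ref 4 -> FAULT, evict 2, frames=[3,4,1] (faults so far: 5)
  step 10: ref 3 -> HIT, frames=[3,4,1] (faults so far: 5)
  step 11: ref 3 -> HIT, frames=[3,4,1] (faults so far: 5)
  step 12: ref 2 -> FAULT, evict 1, frames=[3,4,2] (faults so far: 6)
  step 13: ref 3 -> HIT, frames=[3,4,2] (faults so far: 6)
  step 14: ref 3 -> HIT, frames=[3,4,2] (faults so far: 6)
  step 15: ref 1 -> FAULT, evict 3, frames=[1,4,2] (faults so far: 7)
  FIFO total faults: 7
--- LRU ---
  step 0: ref 5 -> FAULT, frames=[5,-,-] (faults so far: 1)
  step 1: ref 2 -> FAULT, frames=[5,2,-] (faults so far: 2)
  step 2: ref 5 -> HIT, frames=[5,2,-] (faults so far: 2)
  step 3: ref 5 -> HIT, frames=[5,2,-] (faults so far: 2)
  step 4: ref 5 -> HIT, frames=[5,2,-] (faults so far: 2)
  step 5: ref 1 -> FAULT, frames=[5,2,1] (faults so far: 3)
  step 6: ref 1 -> HIT, frames=[5,2,1] (faults so far: 3)
  step 7: ref 3 -> FAULT, evict 2, frames=[5,3,1] (faults so far: 4)
  step 8: ref 3 -> HIT, frames=[5,3,1] (faults so far: 4)
  step 9: ref 4 -> FAULT, evict 5, frames=[4,3,1] (faults so far: 5)
  step 10: ref 3 -> HIT, frames=[4,3,1] (faults so far: 5)
  step 11: ref 3 -> HIT, frames=[4,3,1] (faults so far: 5)
  step 12: ref 2 -> FAULT, evict 1, frames=[4,3,2] (faults so far: 6)
  step 13: ref 3 -> HIT, frames=[4,3,2] (faults so far: 6)
  step 14: ref 3 -> HIT, frames=[4,3,2] (faults so far: 6)
  step 15: ref 1 -> FAULT, evict 4, frames=[1,3,2] (faults so far: 7)
  LRU total faults: 7
--- Optimal ---
  step 0: ref 5 -> FAULT, frames=[5,-,-] (faults so far: 1)
  step 1: ref 2 -> FAULT, frames=[5,2,-] (faults so far: 2)
  step 2: ref 5 -> HIT, frames=[5,2,-] (faults so far: 2)
  step 3: ref 5 -> HIT, frames=[5,2,-] (faults so far: 2)
  step 4: ref 5 -> HIT, frames=[5,2,-] (faults so far: 2)
  step 5: ref 1 -> FAULT, frames=[5,2,1] (faults so far: 3)
  step 6: ref 1 -> HIT, frames=[5,2,1] (faults so far: 3)
  step 7: ref 3 -> FAULT, evict 5, frames=[3,2,1] (faults so far: 4)
  step 8: ref 3 -> HIT, frames=[3,2,1] (faults so far: 4)
  step 9: ref 4 -> FAULT, evict 1, frames=[3,2,4] (faults so far: 5)
  step 10: ref 3 -> HIT, frames=[3,2,4] (faults so far: 5)
  step 11: ref 3 -> HIT, frames=[3,2,4] (faults so far: 5)
  step 12: ref 2 -> HIT, frames=[3,2,4] (faults so far: 5)
  step 13: ref 3 -> HIT, frames=[3,2,4] (faults so far: 5)
  step 14: ref 3 -> HIT, frames=[3,2,4] (faults so far: 5)
  step 15: ref 1 -> FAULT, evict 2, frames=[3,1,4] (faults so far: 6)
  Optimal total faults: 6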